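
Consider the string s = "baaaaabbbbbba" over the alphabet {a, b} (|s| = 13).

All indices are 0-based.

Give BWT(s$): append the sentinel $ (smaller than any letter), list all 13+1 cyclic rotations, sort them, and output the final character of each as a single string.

rank  rotation        last
    0  $baaaaabbbbbba  a
    1  a$baaaaabbbbbb  b
    2  aaaaabbbbbba$b  b
    3  aaaabbbbbba$ba  a
    4  aaabbbbbba$baa  a
    5  aabbbbbba$baaa  a
    6  abbbbbba$baaaa  a
    7  ba$baaaaabbbbb  b
    8  baaaaabbbbbba$  $
    9  bba$baaaaabbbb  b
   10  bbba$baaaaabbb  b
   11  bbbba$baaaaabb  b
   12  bbbbba$baaaaab  b
   13  bbbbbba$baaaaa  a

abbaaaab$bbbba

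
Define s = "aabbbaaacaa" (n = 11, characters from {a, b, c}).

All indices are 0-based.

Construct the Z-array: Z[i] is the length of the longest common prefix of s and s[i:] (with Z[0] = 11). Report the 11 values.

[11, 1, 0, 0, 0, 2, 2, 1, 0, 2, 1]

Z[0]=11
i=1: fresh scan; Z[1]=1 extend→box=[1,2)
i=2: fresh scan; Z[2]=0
i=3: fresh scan; Z[3]=0
i=4: fresh scan; Z[4]=0
i=5: fresh scan; Z[5]=2 extend→box=[5,7)
i=6: min(r-i=1, Z[1]=1)=1; Z[6]=2 extend→box=[6,8)
i=7: min(r-i=1, Z[1]=1)=1; Z[7]=1
i=8: fresh scan; Z[8]=0
i=9: fresh scan; Z[9]=2 extend→box=[9,11)
i=10: min(r-i=1, Z[1]=1)=1; Z[10]=1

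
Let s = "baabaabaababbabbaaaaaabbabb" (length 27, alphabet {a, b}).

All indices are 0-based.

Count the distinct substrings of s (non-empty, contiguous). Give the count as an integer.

rank | idx | suffix
   0 |  16 | aaaaaabbabb
   1 |  17 | aaaaabbabb
   2 |  18 | aaaabbabb
   3 |  19 | aaabbabb
   4 |   1 | aabaabaababbabbaaaaaabbabb
   5 |   4 | aabaababbabbaaaaaabbabb
   6 |   7 | aababbabbaaaaaabbabb
   7 |  20 | aabbabb
   8 |   2 | abaabaababbabbaaaaaabbabb
   9 |   5 | abaababbabbaaaaaabbabb
  10 |   8 | ababbabbaaaaaabbabb
  11 |  24 | abb
  12 |  13 | abbaaaaaabbabb
  13 |  21 | abbabb
  14 |  10 | abbabbaaaaaabbabb
  15 |  26 | b
  16 |  15 | baaaaaabbabb
  17 |   0 | baabaabaababbabbaaaaaabbabb
  18 |   3 | baabaababbabbaaaaaabbabb
  19 |   6 | baababbabbaaaaaabbabb
  20 |  23 | babb
  21 |  12 | babbaaaaaabbabb
  22 |   9 | babbabbaaaaaabbabb
  23 |  25 | bb
  24 |  14 | bbaaaaaabbabb
  25 |  22 | bbabb
  26 |  11 | bbabbaaaaaabbabb

SA = [16, 17, 18, 19, 1, 4, 7, 20, 2, 5, 8, 24, 13, 21, 10, 26, 15, 0, 3, 6, 23, 12, 9, 25, 14, 22, 11]
[i] adj suffixes → lcp
  [1] 16/17 → 5 ('aaaaa')
  [2] 17/18 → 4 ('aaaa')
  [3] 18/19 → 3 ('aaa')
  [4] 19/1 → 2 ('aa')
  [5] 1/4 → 7 ('aabaaba')
  [6] 4/7 → 4 ('aaba')
  [7] 7/20 → 3 ('aab')
  [8] 20/2 → 1 ('a')
  [9] 2/5 → 6 ('abaaba')
  [10] 5/8 → 3 ('aba')
  [11] 8/24 → 2 ('ab')
  [12] 24/13 → 3 ('abb')
  [13] 13/21 → 4 ('abba')
  [14] 21/10 → 6 ('abbabb')
  [15] 10/26 → 0 ('')
  [16] 26/15 → 1 ('b')
  [17] 15/0 → 3 ('baa')
  [18] 0/3 → 8 ('baabaaba')
  [19] 3/6 → 5 ('baaba')
  [20] 6/23 → 2 ('ba')
  [21] 23/12 → 4 ('babb')
  [22] 12/9 → 5 ('babba')
  [23] 9/25 → 1 ('b')
  [24] 25/14 → 2 ('bb')
  [25] 14/22 → 3 ('bba')
  [26] 22/11 → 5 ('bbabb')

n(n+1)/2 = 27·28/2 = 378
Σ LCP = 0 + 5 + 4 + 3 + 2 + 7 + 4 + 3 + 1 + 6 + 3 + 2 + 3 + 4 + 6 + 0 + 1 + 3 + 8 + 5 + 2 + 4 + 5 + 1 + 2 + 3 + 5 = 92
distinct = 378 − 92 = 286

286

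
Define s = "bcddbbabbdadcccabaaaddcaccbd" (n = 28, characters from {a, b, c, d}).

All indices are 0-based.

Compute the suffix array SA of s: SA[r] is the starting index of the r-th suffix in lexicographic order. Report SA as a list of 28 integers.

[17, 18, 15, 6, 23, 10, 19, 16, 5, 4, 7, 0, 26, 8, 14, 22, 25, 13, 24, 12, 1, 27, 9, 3, 21, 11, 2, 20]

sorted suffixes:
  #0 SA[0]=17  'aaaddcaccbd'
  #1 SA[1]=18  'aaddcaccbd'
  #2 SA[2]=15  'abaaaddcaccbd'
  #3 SA[3]=6  'abbdadcccabaaaddcaccbd'
  #4 SA[4]=23  'accbd'
  #5 SA[5]=10  'adcccabaaaddcaccbd'
  #6 SA[6]=19  'addcaccbd'
  #7 SA[7]=16  'baaaddcaccbd'
  #8 SA[8]=5  'babbdadcccabaaaddcaccbd'
  #9 SA[9]=4  'bbabbdadcccabaaaddcaccbd'
  #10 SA[10]=7  'bbdadcccabaaaddcaccbd'
  #11 SA[11]=0  'bcddbbabbdadcccabaaaddcaccbd'
  #12 SA[12]=26  'bd'
  #13 SA[13]=8  'bdadcccabaaaddcaccbd'
  #14 SA[14]=14  'cabaaaddcaccbd'
  #15 SA[15]=22  'caccbd'
  #16 SA[16]=25  'cbd'
  #17 SA[17]=13  'ccabaaaddcaccbd'
  #18 SA[18]=24  'ccbd'
  #19 SA[19]=12  'cccabaaaddcaccbd'
  #20 SA[20]=1  'cddbbabbdadcccabaaaddcaccbd'
  #21 SA[21]=27  'd'
  #22 SA[22]=9  'dadcccabaaaddcaccbd'
  #23 SA[23]=3  'dbbabbdadcccabaaaddcaccbd'
  #24 SA[24]=21  'dcaccbd'
  #25 SA[25]=11  'dcccabaaaddcaccbd'
  #26 SA[26]=2  'ddbbabbdadcccabaaaddcaccbd'
  #27 SA[27]=20  'ddcaccbd'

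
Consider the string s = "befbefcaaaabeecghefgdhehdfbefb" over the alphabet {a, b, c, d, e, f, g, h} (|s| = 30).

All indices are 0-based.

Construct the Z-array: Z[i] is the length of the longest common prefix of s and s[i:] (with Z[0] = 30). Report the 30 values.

Z[0]=30
i=1: fresh scan; Z[1]=0
i=2: fresh scan; Z[2]=0
i=3: fresh scan; Z[3]=3 scan→box=[3,6)
i=4: min(r-i=2, Z[1]=0)=0; Z[4]=0
i=5: min(r-i=1, Z[2]=0)=0; Z[5]=0
i=6: fresh scan; Z[6]=0
i=7: fresh scan; Z[7]=0
i=8: fresh scan; Z[8]=0
i=9: fresh scan; Z[9]=0
i=10: fresh scan; Z[10]=0
i=11: fresh scan; Z[11]=2 scan→box=[11,13)
i=12: min(r-i=1, Z[1]=0)=0; Z[12]=0
i=13: fresh scan; Z[13]=0
i=14: fresh scan; Z[14]=0
i=15: fresh scan; Z[15]=0
i=16: fresh scan; Z[16]=0
i=17: fresh scan; Z[17]=0
i=18: fresh scan; Z[18]=0
i=19: fresh scan; Z[19]=0
i=20: fresh scan; Z[20]=0
i=21: fresh scan; Z[21]=0
i=22: fresh scan; Z[22]=0
i=23: fresh scan; Z[23]=0
i=24: fresh scan; Z[24]=0
i=25: fresh scan; Z[25]=0
i=26: fresh scan; Z[26]=4 scan→box=[26,30)
i=27: min(r-i=3, Z[1]=0)=0; Z[27]=0
i=28: min(r-i=2, Z[2]=0)=0; Z[28]=0
i=29: min(r-i=1, Z[3]=3)=1; Z[29]=1

[30, 0, 0, 3, 0, 0, 0, 0, 0, 0, 0, 2, 0, 0, 0, 0, 0, 0, 0, 0, 0, 0, 0, 0, 0, 0, 4, 0, 0, 1]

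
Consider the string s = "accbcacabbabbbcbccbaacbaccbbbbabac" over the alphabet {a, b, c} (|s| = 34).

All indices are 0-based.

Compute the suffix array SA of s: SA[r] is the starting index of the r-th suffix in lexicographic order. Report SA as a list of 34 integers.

sorted suffixes:
  #0 SA[0]=19  'aacbaccbbbbabac'
  #1 SA[1]=30  'abac'
  #2 SA[2]=7  'abbabbbcbccbaacbaccbbbbabac'
  #3 SA[3]=10  'abbbcbccbaacbaccbbbbabac'
  #4 SA[4]=32  'ac'
  #5 SA[5]=5  'acabbabbbcbccbaacbaccbbbbabac'
  #6 SA[6]=20  'acbaccbbbbabac'
  #7 SA[7]=23  'accbbbbabac'
  #8 SA[8]=0  'accbcacabbabbbcbccbaacbaccbbbbabac'
  #9 SA[9]=18  'baacbaccbbbbabac'
  #10 SA[10]=29  'babac'
  #11 SA[11]=9  'babbbcbccbaacbaccbbbbabac'
  #12 SA[12]=31  'bac'
  #13 SA[13]=22  'baccbbbbabac'
  #14 SA[14]=28  'bbabac'
  #15 SA[15]=8  'bbabbbcbccbaacbaccbbbbabac'
  #16 SA[16]=27  'bbbabac'
  #17 SA[17]=26  'bbbbabac'
  #18 SA[18]=11  'bbbcbccbaacbaccbbbbabac'
  #19 SA[19]=12  'bbcbccbaacbaccbbbbabac'
  #20 SA[20]=3  'bcacabbabbbcbccbaacbaccbbbbabac'
  #21 SA[21]=13  'bcbccbaacbaccbbbbabac'
  #22 SA[22]=15  'bccbaacbaccbbbbabac'
  #23 SA[23]=33  'c'
  #24 SA[24]=6  'cabbabbbcbccbaacbaccbbbbabac'
  #25 SA[25]=4  'cacabbabbbcbccbaacbaccbbbbabac'
  #26 SA[26]=17  'cbaacbaccbbbbabac'
  #27 SA[27]=21  'cbaccbbbbabac'
  #28 SA[28]=25  'cbbbbabac'
  #29 SA[29]=2  'cbcacabbabbbcbccbaacbaccbbbbabac'
  #30 SA[30]=14  'cbccbaacbaccbbbbabac'
  #31 SA[31]=16  'ccbaacbaccbbbbabac'
  #32 SA[32]=24  'ccbbbbabac'
  #33 SA[33]=1  'ccbcacabbabbbcbccbaacbaccbbbbabac'

[19, 30, 7, 10, 32, 5, 20, 23, 0, 18, 29, 9, 31, 22, 28, 8, 27, 26, 11, 12, 3, 13, 15, 33, 6, 4, 17, 21, 25, 2, 14, 16, 24, 1]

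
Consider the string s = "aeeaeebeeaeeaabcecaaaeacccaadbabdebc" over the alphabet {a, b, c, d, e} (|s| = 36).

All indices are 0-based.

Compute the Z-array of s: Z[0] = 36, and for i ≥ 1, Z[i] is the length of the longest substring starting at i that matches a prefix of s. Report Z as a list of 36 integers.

Z[0]=36
i=1: fresh scan; Z[1]=0
i=2: fresh scan; Z[2]=0
i=3: fresh scan; Z[3]=3 grow→box=[3,6)
i=4: min(r-i=2, Z[1]=0)=0; Z[4]=0
i=5: min(r-i=1, Z[2]=0)=0; Z[5]=0
i=6: fresh scan; Z[6]=0
i=7: fresh scan; Z[7]=0
i=8: fresh scan; Z[8]=0
i=9: fresh scan; Z[9]=4 grow→box=[9,13)
i=10: min(r-i=3, Z[1]=0)=0; Z[10]=0
i=11: min(r-i=2, Z[2]=0)=0; Z[11]=0
i=12: min(r-i=1, Z[3]=3)=1; Z[12]=1
i=13: fresh scan; Z[13]=1 grow→box=[13,14)
i=14: fresh scan; Z[14]=0
i=15: fresh scan; Z[15]=0
i=16: fresh scan; Z[16]=0
i=17: fresh scan; Z[17]=0
i=18: fresh scan; Z[18]=1 grow→box=[18,19)
i=19: fresh scan; Z[19]=1 grow→box=[19,20)
i=20: fresh scan; Z[20]=2 grow→box=[20,22)
i=21: min(r-i=1, Z[1]=0)=0; Z[21]=0
i=22: fresh scan; Z[22]=1 grow→box=[22,23)
i=23: fresh scan; Z[23]=0
i=24: fresh scan; Z[24]=0
i=25: fresh scan; Z[25]=0
i=26: fresh scan; Z[26]=1 grow→box=[26,27)
i=27: fresh scan; Z[27]=1 grow→box=[27,28)
i=28: fresh scan; Z[28]=0
i=29: fresh scan; Z[29]=0
i=30: fresh scan; Z[30]=1 grow→box=[30,31)
i=31: fresh scan; Z[31]=0
i=32: fresh scan; Z[32]=0
i=33: fresh scan; Z[33]=0
i=34: fresh scan; Z[34]=0
i=35: fresh scan; Z[35]=0

[36, 0, 0, 3, 0, 0, 0, 0, 0, 4, 0, 0, 1, 1, 0, 0, 0, 0, 1, 1, 2, 0, 1, 0, 0, 0, 1, 1, 0, 0, 1, 0, 0, 0, 0, 0]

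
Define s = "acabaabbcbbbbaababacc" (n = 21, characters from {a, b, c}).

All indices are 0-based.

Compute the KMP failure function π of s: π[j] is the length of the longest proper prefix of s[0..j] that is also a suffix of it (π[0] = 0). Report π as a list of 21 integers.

π[0] = 0
j=1 s[j]='c': π[1]=0 (border '')
j=2 s[j]='a': π[2]=1 (border 'a')
j=3 s[j]='b': k: 1→0; π[3]=0 (border '')
j=4 s[j]='a': π[4]=1 (border 'a')
j=5 s[j]='a': k: 1→0; π[5]=1 (border 'a')
j=6 s[j]='b': k: 1→0; π[6]=0 (border '')
j=7 s[j]='b': π[7]=0 (border '')
j=8 s[j]='c': π[8]=0 (border '')
j=9 s[j]='b': π[9]=0 (border '')
j=10 s[j]='b': π[10]=0 (border '')
j=11 s[j]='b': π[11]=0 (border '')
j=12 s[j]='b': π[12]=0 (border '')
j=13 s[j]='a': π[13]=1 (border 'a')
j=14 s[j]='a': k: 1→0; π[14]=1 (border 'a')
j=15 s[j]='b': k: 1→0; π[15]=0 (border '')
j=16 s[j]='a': π[16]=1 (border 'a')
j=17 s[j]='b': k: 1→0; π[17]=0 (border '')
j=18 s[j]='a': π[18]=1 (border 'a')
j=19 s[j]='c': π[19]=2 (border 'ac')
j=20 s[j]='c': k: 2→0; π[20]=0 (border '')

[0, 0, 1, 0, 1, 1, 0, 0, 0, 0, 0, 0, 0, 1, 1, 0, 1, 0, 1, 2, 0]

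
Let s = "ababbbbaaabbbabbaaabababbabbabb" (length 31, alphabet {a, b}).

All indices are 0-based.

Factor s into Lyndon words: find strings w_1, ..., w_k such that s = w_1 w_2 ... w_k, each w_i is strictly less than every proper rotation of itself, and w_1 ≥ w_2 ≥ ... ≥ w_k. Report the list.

emit factor 1: 'ababbbb' (i=0, period=7)
emit factor 2: 'aaabbbabb' (i=7, period=9)
emit factor 3: 'aaabababbabbabb' (i=16, period=15)

["ababbbb", "aaabbbabb", "aaabababbabbabb"]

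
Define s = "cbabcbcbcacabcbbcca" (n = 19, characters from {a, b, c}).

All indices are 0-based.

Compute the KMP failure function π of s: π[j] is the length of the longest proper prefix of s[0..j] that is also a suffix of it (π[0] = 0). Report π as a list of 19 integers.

π[0] = 0
j=1 s[j]='b': π[1]=0 (border '')
j=2 s[j]='a': π[2]=0 (border '')
j=3 s[j]='b': π[3]=0 (border '')
j=4 s[j]='c': π[4]=1 (border 'c')
j=5 s[j]='b': π[5]=2 (border 'cb')
j=6 s[j]='c': k: 2→0; π[6]=1 (border 'c')
j=7 s[j]='b': π[7]=2 (border 'cb')
j=8 s[j]='c': k: 2→0; π[8]=1 (border 'c')
j=9 s[j]='a': k: 1→0; π[9]=0 (border '')
j=10 s[j]='c': π[10]=1 (border 'c')
j=11 s[j]='a': k: 1→0; π[11]=0 (border '')
j=12 s[j]='b': π[12]=0 (border '')
j=13 s[j]='c': π[13]=1 (border 'c')
j=14 s[j]='b': π[14]=2 (border 'cb')
j=15 s[j]='b': k: 2→0; π[15]=0 (border '')
j=16 s[j]='c': π[16]=1 (border 'c')
j=17 s[j]='c': k: 1→0; π[17]=1 (border 'c')
j=18 s[j]='a': k: 1→0; π[18]=0 (border '')

[0, 0, 0, 0, 1, 2, 1, 2, 1, 0, 1, 0, 0, 1, 2, 0, 1, 1, 0]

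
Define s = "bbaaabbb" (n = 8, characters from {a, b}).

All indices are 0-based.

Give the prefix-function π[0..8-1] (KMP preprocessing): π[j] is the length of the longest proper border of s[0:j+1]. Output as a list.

π[0] = 0
j=1 s[j]='b': π[1]=1 (border 'b')
j=2 s[j]='a': k: 1→0; π[2]=0 (border '')
j=3 s[j]='a': π[3]=0 (border '')
j=4 s[j]='a': π[4]=0 (border '')
j=5 s[j]='b': π[5]=1 (border 'b')
j=6 s[j]='b': π[6]=2 (border 'bb')
j=7 s[j]='b': k: 2→1; π[7]=2 (border 'bb')

[0, 1, 0, 0, 0, 1, 2, 2]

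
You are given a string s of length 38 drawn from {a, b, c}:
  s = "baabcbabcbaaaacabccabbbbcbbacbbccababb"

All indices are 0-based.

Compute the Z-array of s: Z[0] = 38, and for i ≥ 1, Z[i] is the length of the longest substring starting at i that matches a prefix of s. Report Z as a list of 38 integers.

Z[0]=38
i=1: i≥r, start 0; Z[1]=0
i=2: i≥r, start 0; Z[2]=0
i=3: i≥r, start 0; Z[3]=1 grow→box=[3,4)
i=4: i≥r, start 0; Z[4]=0
i=5: i≥r, start 0; Z[5]=2 grow→box=[5,7)
i=6: min(r-i=1, Z[1]=0)=0; Z[6]=0
i=7: i≥r, start 0; Z[7]=1 grow→box=[7,8)
i=8: i≥r, start 0; Z[8]=0
i=9: i≥r, start 0; Z[9]=3 grow→box=[9,12)
i=10: min(r-i=2, Z[1]=0)=0; Z[10]=0
i=11: min(r-i=1, Z[2]=0)=0; Z[11]=0
i=12: i≥r, start 0; Z[12]=0
i=13: i≥r, start 0; Z[13]=0
i=14: i≥r, start 0; Z[14]=0
i=15: i≥r, start 0; Z[15]=0
i=16: i≥r, start 0; Z[16]=1 grow→box=[16,17)
i=17: i≥r, start 0; Z[17]=0
i=18: i≥r, start 0; Z[18]=0
i=19: i≥r, start 0; Z[19]=0
i=20: i≥r, start 0; Z[20]=1 grow→box=[20,21)
i=21: i≥r, start 0; Z[21]=1 grow→box=[21,22)
i=22: i≥r, start 0; Z[22]=1 grow→box=[22,23)
i=23: i≥r, start 0; Z[23]=1 grow→box=[23,24)
i=24: i≥r, start 0; Z[24]=0
i=25: i≥r, start 0; Z[25]=1 grow→box=[25,26)
i=26: i≥r, start 0; Z[26]=2 grow→box=[26,28)
i=27: min(r-i=1, Z[1]=0)=0; Z[27]=0
i=28: i≥r, start 0; Z[28]=0
i=29: i≥r, start 0; Z[29]=1 grow→box=[29,30)
i=30: i≥r, start 0; Z[30]=1 grow→box=[30,31)
i=31: i≥r, start 0; Z[31]=0
i=32: i≥r, start 0; Z[32]=0
i=33: i≥r, start 0; Z[33]=0
i=34: i≥r, start 0; Z[34]=2 grow→box=[34,36)
i=35: min(r-i=1, Z[1]=0)=0; Z[35]=0
i=36: i≥r, start 0; Z[36]=1 grow→box=[36,37)
i=37: i≥r, start 0; Z[37]=1 grow→box=[37,38)

[38, 0, 0, 1, 0, 2, 0, 1, 0, 3, 0, 0, 0, 0, 0, 0, 1, 0, 0, 0, 1, 1, 1, 1, 0, 1, 2, 0, 0, 1, 1, 0, 0, 0, 2, 0, 1, 1]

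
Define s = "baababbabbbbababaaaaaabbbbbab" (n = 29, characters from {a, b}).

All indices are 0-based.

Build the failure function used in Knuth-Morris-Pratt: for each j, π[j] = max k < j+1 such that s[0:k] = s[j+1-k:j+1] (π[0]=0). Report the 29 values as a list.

[0, 0, 0, 1, 2, 1, 1, 2, 1, 1, 1, 1, 2, 1, 2, 1, 2, 3, 0, 0, 0, 0, 1, 1, 1, 1, 1, 2, 1]

π[0] = 0
j=1 s[j]='a': π[1]=0 (border '')
j=2 s[j]='a': π[2]=0 (border '')
j=3 s[j]='b': π[3]=1 (border 'b')
j=4 s[j]='a': π[4]=2 (border 'ba')
j=5 s[j]='b': k: 2→0; π[5]=1 (border 'b')
j=6 s[j]='b': k: 1→0; π[6]=1 (border 'b')
j=7 s[j]='a': π[7]=2 (border 'ba')
j=8 s[j]='b': k: 2→0; π[8]=1 (border 'b')
j=9 s[j]='b': k: 1→0; π[9]=1 (border 'b')
j=10 s[j]='b': k: 1→0; π[10]=1 (border 'b')
j=11 s[j]='b': k: 1→0; π[11]=1 (border 'b')
j=12 s[j]='a': π[12]=2 (border 'ba')
j=13 s[j]='b': k: 2→0; π[13]=1 (border 'b')
j=14 s[j]='a': π[14]=2 (border 'ba')
j=15 s[j]='b': k: 2→0; π[15]=1 (border 'b')
j=16 s[j]='a': π[16]=2 (border 'ba')
j=17 s[j]='a': π[17]=3 (border 'baa')
j=18 s[j]='a': k: 3→0; π[18]=0 (border '')
j=19 s[j]='a': π[19]=0 (border '')
j=20 s[j]='a': π[20]=0 (border '')
j=21 s[j]='a': π[21]=0 (border '')
j=22 s[j]='b': π[22]=1 (border 'b')
j=23 s[j]='b': k: 1→0; π[23]=1 (border 'b')
j=24 s[j]='b': k: 1→0; π[24]=1 (border 'b')
j=25 s[j]='b': k: 1→0; π[25]=1 (border 'b')
j=26 s[j]='b': k: 1→0; π[26]=1 (border 'b')
j=27 s[j]='a': π[27]=2 (border 'ba')
j=28 s[j]='b': k: 2→0; π[28]=1 (border 'b')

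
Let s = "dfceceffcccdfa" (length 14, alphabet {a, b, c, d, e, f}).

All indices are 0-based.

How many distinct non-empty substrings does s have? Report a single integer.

sorted suffixes:
  #0 SA[0]=13  'a'
  #1 SA[1]=8  'cccdfa'
  #2 SA[2]=9  'ccdfa'
  #3 SA[3]=10  'cdfa'
  #4 SA[4]=2  'ceceffcccdfa'
  #5 SA[5]=4  'ceffcccdfa'
  #6 SA[6]=11  'dfa'
  #7 SA[7]=0  'dfceceffcccdfa'
  #8 SA[8]=3  'eceffcccdfa'
  #9 SA[9]=5  'effcccdfa'
  #10 SA[10]=12  'fa'
  #11 SA[11]=7  'fcccdfa'
  #12 SA[12]=1  'fceceffcccdfa'
  #13 SA[13]=6  'ffcccdfa'

SA = [13, 8, 9, 10, 2, 4, 11, 0, 3, 5, 12, 7, 1, 6]
rank  pair      lcp
   1  s[13:],s[8:]  0  ''
   2  s[8:],s[9:]  2  'cc'
   3  s[9:],s[10:]  1  'c'
   4  s[10:],s[2:]  1  'c'
   5  s[2:],s[4:]  2  'ce'
   6  s[4:],s[11:]  0  ''
   7  s[11:],s[0:]  2  'df'
   8  s[0:],s[3:]  0  ''
   9  s[3:],s[5:]  1  'e'
  10  s[5:],s[12:]  0  ''
  11  s[12:],s[7:]  1  'f'
  12  s[7:],s[1:]  2  'fc'
  13  s[1:],s[6:]  1  'f'

n(n+1)/2 = 14·15/2 = 105
Σ LCP = 0 + 0 + 2 + 1 + 1 + 2 + 0 + 2 + 0 + 1 + 0 + 1 + 2 + 1 = 13
distinct = 105 − 13 = 92

92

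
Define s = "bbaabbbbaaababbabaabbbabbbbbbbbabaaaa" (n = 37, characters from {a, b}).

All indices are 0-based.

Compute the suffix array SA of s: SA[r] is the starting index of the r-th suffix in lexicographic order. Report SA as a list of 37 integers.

sorted suffixes:
  #0 SA[0]=36  'a'
  #1 SA[1]=35  'aa'
  #2 SA[2]=34  'aaa'
  #3 SA[3]=33  'aaaa'
  #4 SA[4]=8  'aaababbabaabbbabbbbbbbbabaaaa'
  #5 SA[5]=9  'aababbabaabbbabbbbbbbbabaaaa'
  #6 SA[6]=17  'aabbbabbbbbbbbabaaaa'
  #7 SA[7]=2  'aabbbbaaababbabaabbbabbbbbbbbabaaaa'
  #8 SA[8]=31  'abaaaa'
  #9 SA[9]=15  'abaabbbabbbbbbbbabaaaa'
  #10 SA[10]=10  'ababbabaabbbabbbbbbbbabaaaa'
  #11 SA[11]=12  'abbabaabbbabbbbbbbbabaaaa'
  #12 SA[12]=18  'abbbabbbbbbbbabaaaa'
  #13 SA[13]=3  'abbbbaaababbabaabbbabbbbbbbbabaaaa'
  #14 SA[14]=22  'abbbbbbbbabaaaa'
  #15 SA[15]=32  'baaaa'
  #16 SA[16]=7  'baaababbabaabbbabbbbbbbbabaaaa'
  #17 SA[17]=16  'baabbbabbbbbbbbabaaaa'
  #18 SA[18]=1  'baabbbbaaababbabaabbbabbbbbbbbabaaaa'
  #19 SA[19]=30  'babaaaa'
  #20 SA[20]=14  'babaabbbabbbbbbbbabaaaa'
  #21 SA[21]=11  'babbabaabbbabbbbbbbbabaaaa'
  #22 SA[22]=21  'babbbbbbbbabaaaa'
  #23 SA[23]=6  'bbaaababbabaabbbabbbbbbbbabaaaa'
  #24 SA[24]=0  'bbaabbbbaaababbabaabbbabbbbbbbbabaaaa'
  #25 SA[25]=29  'bbabaaaa'
  #26 SA[26]=13  'bbabaabbbabbbbbbbbabaaaa'
  #27 SA[27]=20  'bbabbbbbbbbabaaaa'
  #28 SA[28]=5  'bbbaaababbabaabbbabbbbbbbbabaaaa'
  #29 SA[29]=28  'bbbabaaaa'
  #30 SA[30]=19  'bbbabbbbbbbbabaaaa'
  #31 SA[31]=4  'bbbbaaababbabaabbbabbbbbbbbabaaaa'
  #32 SA[32]=27  'bbbbabaaaa'
  #33 SA[33]=26  'bbbbbabaaaa'
  #34 SA[34]=25  'bbbbbbabaaaa'
  #35 SA[35]=24  'bbbbbbbabaaaa'
  #36 SA[36]=23  'bbbbbbbbabaaaa'

[36, 35, 34, 33, 8, 9, 17, 2, 31, 15, 10, 12, 18, 3, 22, 32, 7, 16, 1, 30, 14, 11, 21, 6, 0, 29, 13, 20, 5, 28, 19, 4, 27, 26, 25, 24, 23]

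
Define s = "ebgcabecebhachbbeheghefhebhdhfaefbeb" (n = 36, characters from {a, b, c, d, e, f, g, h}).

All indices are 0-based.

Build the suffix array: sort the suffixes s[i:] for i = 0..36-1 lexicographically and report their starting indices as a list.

[4, 11, 30, 35, 14, 33, 5, 15, 1, 9, 25, 3, 7, 12, 27, 34, 0, 8, 24, 6, 31, 21, 18, 16, 29, 32, 22, 2, 19, 10, 13, 26, 23, 20, 17, 28]

rank→(start, suffix):
  0 → (4, 'abecebhachbbeheghefhebhdhfaefbeb')
  1 → (11, 'achbbeheghefhebhdhfaefbeb')
  2 → (30, 'aefbeb')
  3 → (35, 'b')
  4 → (14, 'bbeheghefhebhdhfaefbeb')
  5 → (33, 'beb')
  6 → (5, 'becebhachbbeheghefhebhdhfaefbeb')
  7 → (15, 'beheghefhebhdhfaefbeb')
  8 → (1, 'bgcabecebhachbbeheghefhebhdhfaefbeb')
  9 → (9, 'bhachbbeheghefhebhdhfaefbeb')
  10 → (25, 'bhdhfaefbeb')
  11 → (3, 'cabecebhachbbeheghefhebhdhfaefbeb')
  12 → (7, 'cebhachbbeheghefhebhdhfaefbeb')
  13 → (12, 'chbbeheghefhebhdhfaefbeb')
  14 → (27, 'dhfaefbeb')
  15 → (34, 'eb')
  16 → (0, 'ebgcabecebhachbbeheghefhebhdhfaefbeb')
  17 → (8, 'ebhachbbeheghefhebhdhfaefbeb')
  18 → (24, 'ebhdhfaefbeb')
  19 → (6, 'ecebhachbbeheghefhebhdhfaefbeb')
  20 → (31, 'efbeb')
  21 → (21, 'efhebhdhfaefbeb')
  22 → (18, 'eghefhebhdhfaefbeb')
  23 → (16, 'eheghefhebhdhfaefbeb')
  24 → (29, 'faefbeb')
  25 → (32, 'fbeb')
  26 → (22, 'fhebhdhfaefbeb')
  27 → (2, 'gcabecebhachbbeheghefhebhdhfaefbeb')
  28 → (19, 'ghefhebhdhfaefbeb')
  29 → (10, 'hachbbeheghefhebhdhfaefbeb')
  30 → (13, 'hbbeheghefhebhdhfaefbeb')
  31 → (26, 'hdhfaefbeb')
  32 → (23, 'hebhdhfaefbeb')
  33 → (20, 'hefhebhdhfaefbeb')
  34 → (17, 'heghefhebhdhfaefbeb')
  35 → (28, 'hfaefbeb')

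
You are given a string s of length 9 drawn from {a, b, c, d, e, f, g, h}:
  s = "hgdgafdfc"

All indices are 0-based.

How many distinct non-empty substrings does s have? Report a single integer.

rank→(start, suffix):
  0 → (4, 'afdfc')
  1 → (8, 'c')
  2 → (6, 'dfc')
  3 → (2, 'dgafdfc')
  4 → (7, 'fc')
  5 → (5, 'fdfc')
  6 → (3, 'gafdfc')
  7 → (1, 'gdgafdfc')
  8 → (0, 'hgdgafdfc')

SA = [4, 8, 6, 2, 7, 5, 3, 1, 0]
[i] adj suffixes → lcp
  [1] 4/8 → 0 ('')
  [2] 8/6 → 0 ('')
  [3] 6/2 → 1 ('d')
  [4] 2/7 → 0 ('')
  [5] 7/5 → 1 ('f')
  [6] 5/3 → 0 ('')
  [7] 3/1 → 1 ('g')
  [8] 1/0 → 0 ('')

n(n+1)/2 = 9·10/2 = 45
Σ LCP = 0 + 0 + 0 + 1 + 0 + 1 + 0 + 1 + 0 = 3
distinct = 45 − 3 = 42

42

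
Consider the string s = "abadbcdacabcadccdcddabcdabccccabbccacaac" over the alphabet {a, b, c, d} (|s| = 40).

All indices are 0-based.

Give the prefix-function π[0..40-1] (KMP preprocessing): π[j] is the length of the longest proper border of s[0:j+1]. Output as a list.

π[0] = 0
j=1 s[j]='b': π[1]=0 (border '')
j=2 s[j]='a': π[2]=1 (border 'a')
j=3 s[j]='d': k: 1→0; π[3]=0 (border '')
j=4 s[j]='b': π[4]=0 (border '')
j=5 s[j]='c': π[5]=0 (border '')
j=6 s[j]='d': π[6]=0 (border '')
j=7 s[j]='a': π[7]=1 (border 'a')
j=8 s[j]='c': k: 1→0; π[8]=0 (border '')
j=9 s[j]='a': π[9]=1 (border 'a')
j=10 s[j]='b': π[10]=2 (border 'ab')
j=11 s[j]='c': k: 2→0; π[11]=0 (border '')
j=12 s[j]='a': π[12]=1 (border 'a')
j=13 s[j]='d': k: 1→0; π[13]=0 (border '')
j=14 s[j]='c': π[14]=0 (border '')
j=15 s[j]='c': π[15]=0 (border '')
j=16 s[j]='d': π[16]=0 (border '')
j=17 s[j]='c': π[17]=0 (border '')
j=18 s[j]='d': π[18]=0 (border '')
j=19 s[j]='d': π[19]=0 (border '')
j=20 s[j]='a': π[20]=1 (border 'a')
j=21 s[j]='b': π[21]=2 (border 'ab')
j=22 s[j]='c': k: 2→0; π[22]=0 (border '')
j=23 s[j]='d': π[23]=0 (border '')
j=24 s[j]='a': π[24]=1 (border 'a')
j=25 s[j]='b': π[25]=2 (border 'ab')
j=26 s[j]='c': k: 2→0; π[26]=0 (border '')
j=27 s[j]='c': π[27]=0 (border '')
j=28 s[j]='c': π[28]=0 (border '')
j=29 s[j]='c': π[29]=0 (border '')
j=30 s[j]='a': π[30]=1 (border 'a')
j=31 s[j]='b': π[31]=2 (border 'ab')
j=32 s[j]='b': k: 2→0; π[32]=0 (border '')
j=33 s[j]='c': π[33]=0 (border '')
j=34 s[j]='c': π[34]=0 (border '')
j=35 s[j]='a': π[35]=1 (border 'a')
j=36 s[j]='c': k: 1→0; π[36]=0 (border '')
j=37 s[j]='a': π[37]=1 (border 'a')
j=38 s[j]='a': k: 1→0; π[38]=1 (border 'a')
j=39 s[j]='c': k: 1→0; π[39]=0 (border '')

[0, 0, 1, 0, 0, 0, 0, 1, 0, 1, 2, 0, 1, 0, 0, 0, 0, 0, 0, 0, 1, 2, 0, 0, 1, 2, 0, 0, 0, 0, 1, 2, 0, 0, 0, 1, 0, 1, 1, 0]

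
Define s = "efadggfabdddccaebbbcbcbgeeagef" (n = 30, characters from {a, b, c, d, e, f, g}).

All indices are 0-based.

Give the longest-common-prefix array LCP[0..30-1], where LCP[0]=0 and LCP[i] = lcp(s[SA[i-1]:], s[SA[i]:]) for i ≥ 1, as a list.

[0, 1, 1, 1, 0, 2, 1, 3, 1, 1, 0, 1, 2, 1, 0, 1, 2, 1, 0, 1, 1, 1, 2, 0, 1, 2, 0, 2, 1, 1]

rank→(start, suffix):
  0 → (7, 'abdddccaebbbcbcbgeeagef')
  1 → (2, 'adggfabdddccaebbbcbcbgeeagef')
  2 → (14, 'aebbbcbcbgeeagef')
  3 → (26, 'agef')
  4 → (16, 'bbbcbcbgeeagef')
  5 → (17, 'bbcbcbgeeagef')
  6 → (18, 'bcbcbgeeagef')
  7 → (20, 'bcbgeeagef')
  8 → (8, 'bdddccaebbbcbcbgeeagef')
  9 → (22, 'bgeeagef')
  10 → (13, 'caebbbcbcbgeeagef')
  11 → (19, 'cbcbgeeagef')
  12 → (21, 'cbgeeagef')
  13 → (12, 'ccaebbbcbcbgeeagef')
  14 → (11, 'dccaebbbcbcbgeeagef')
  15 → (10, 'ddccaebbbcbcbgeeagef')
  16 → (9, 'dddccaebbbcbcbgeeagef')
  17 → (3, 'dggfabdddccaebbbcbcbgeeagef')
  18 → (25, 'eagef')
  19 → (15, 'ebbbcbcbgeeagef')
  20 → (24, 'eeagef')
  21 → (28, 'ef')
  22 → (0, 'efadggfabdddccaebbbcbcbgeeagef')
  23 → (29, 'f')
  24 → (6, 'fabdddccaebbbcbcbgeeagef')
  25 → (1, 'fadggfabdddccaebbbcbcbgeeagef')
  26 → (23, 'geeagef')
  27 → (27, 'gef')
  28 → (5, 'gfabdddccaebbbcbcbgeeagef')
  29 → (4, 'ggfabdddccaebbbcbcbgeeagef')

SA = [7, 2, 14, 26, 16, 17, 18, 20, 8, 22, 13, 19, 21, 12, 11, 10, 9, 3, 25, 15, 24, 28, 0, 29, 6, 1, 23, 27, 5, 4]
[i] adj suffixes → lcp
  [1] 7/2 → 1 ('a')
  [2] 2/14 → 1 ('a')
  [3] 14/26 → 1 ('a')
  [4] 26/16 → 0 ('')
  [5] 16/17 → 2 ('bb')
  [6] 17/18 → 1 ('b')
  [7] 18/20 → 3 ('bcb')
  [8] 20/8 → 1 ('b')
  [9] 8/22 → 1 ('b')
  [10] 22/13 → 0 ('')
  [11] 13/19 → 1 ('c')
  [12] 19/21 → 2 ('cb')
  [13] 21/12 → 1 ('c')
  [14] 12/11 → 0 ('')
  [15] 11/10 → 1 ('d')
  [16] 10/9 → 2 ('dd')
  [17] 9/3 → 1 ('d')
  [18] 3/25 → 0 ('')
  [19] 25/15 → 1 ('e')
  [20] 15/24 → 1 ('e')
  [21] 24/28 → 1 ('e')
  [22] 28/0 → 2 ('ef')
  [23] 0/29 → 0 ('')
  [24] 29/6 → 1 ('f')
  [25] 6/1 → 2 ('fa')
  [26] 1/23 → 0 ('')
  [27] 23/27 → 2 ('ge')
  [28] 27/5 → 1 ('g')
  [29] 5/4 → 1 ('g')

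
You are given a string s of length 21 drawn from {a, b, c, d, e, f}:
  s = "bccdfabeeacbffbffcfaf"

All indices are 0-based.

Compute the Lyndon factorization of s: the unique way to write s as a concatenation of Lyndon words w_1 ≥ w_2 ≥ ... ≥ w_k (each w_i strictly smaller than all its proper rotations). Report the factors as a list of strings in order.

["bccdf", "abeeacbffbffcfaf"]

emit factor 1: 'bccdf' (i=0, period=5)
emit factor 2: 'abeeacbffbffcfaf' (i=5, period=16)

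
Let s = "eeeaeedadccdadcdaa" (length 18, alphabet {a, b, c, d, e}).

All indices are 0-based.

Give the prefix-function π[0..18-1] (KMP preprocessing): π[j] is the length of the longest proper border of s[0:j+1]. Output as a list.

π[0] = 0
j=1 s[j]='e': π[1]=1 (border 'e')
j=2 s[j]='e': π[2]=2 (border 'ee')
j=3 s[j]='a': k: 2→1→0; π[3]=0 (border '')
j=4 s[j]='e': π[4]=1 (border 'e')
j=5 s[j]='e': π[5]=2 (border 'ee')
j=6 s[j]='d': k: 2→1→0; π[6]=0 (border '')
j=7 s[j]='a': π[7]=0 (border '')
j=8 s[j]='d': π[8]=0 (border '')
j=9 s[j]='c': π[9]=0 (border '')
j=10 s[j]='c': π[10]=0 (border '')
j=11 s[j]='d': π[11]=0 (border '')
j=12 s[j]='a': π[12]=0 (border '')
j=13 s[j]='d': π[13]=0 (border '')
j=14 s[j]='c': π[14]=0 (border '')
j=15 s[j]='d': π[15]=0 (border '')
j=16 s[j]='a': π[16]=0 (border '')
j=17 s[j]='a': π[17]=0 (border '')

[0, 1, 2, 0, 1, 2, 0, 0, 0, 0, 0, 0, 0, 0, 0, 0, 0, 0]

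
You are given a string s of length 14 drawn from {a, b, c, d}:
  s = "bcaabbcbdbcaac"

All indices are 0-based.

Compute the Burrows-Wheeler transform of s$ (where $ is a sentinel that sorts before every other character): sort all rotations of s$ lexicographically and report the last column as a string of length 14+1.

cccaaa$dbcabbbb

rank  rotation         last
    0  $bcaabbcbdbcaac  c
    1  aabbcbdbcaac$bc  c
    2  aac$bcaabbcbdbc  c
    3  abbcbdbcaac$bca  a
    4  ac$bcaabbcbdbca  a
    5  bbcbdbcaac$bcaa  a
    6  bcaabbcbdbcaac$  $
    7  bcaac$bcaabbcbd  d
    8  bcbdbcaac$bcaab  b
    9  bdbcaac$bcaabbc  c
   10  c$bcaabbcbdbcaa  a
   11  caabbcbdbcaac$b  b
   12  caac$bcaabbcbdb  b
   13  cbdbcaac$bcaabb  b
   14  dbcaac$bcaabbcb  b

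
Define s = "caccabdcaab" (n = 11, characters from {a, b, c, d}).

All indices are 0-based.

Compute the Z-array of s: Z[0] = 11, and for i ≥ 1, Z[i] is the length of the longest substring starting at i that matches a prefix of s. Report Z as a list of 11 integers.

[11, 0, 1, 2, 0, 0, 0, 2, 0, 0, 0]

Z[0]=11
i=1: outside box; Z[1]=0
i=2: outside box; Z[2]=1 grow→box=[2,3)
i=3: outside box; Z[3]=2 grow→box=[3,5)
i=4: min(r-i=1, Z[1]=0)=0; Z[4]=0
i=5: outside box; Z[5]=0
i=6: outside box; Z[6]=0
i=7: outside box; Z[7]=2 grow→box=[7,9)
i=8: min(r-i=1, Z[1]=0)=0; Z[8]=0
i=9: outside box; Z[9]=0
i=10: outside box; Z[10]=0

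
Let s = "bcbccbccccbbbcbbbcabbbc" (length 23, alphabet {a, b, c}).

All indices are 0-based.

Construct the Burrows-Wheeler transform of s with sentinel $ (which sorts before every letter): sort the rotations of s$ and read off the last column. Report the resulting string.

ccaccbbbbbb$ccbbbcbccbcb

rank  rotation                  last
    0  $bcbccbccccbbbcbbbcabbbc  c
    1  abbbc$bcbccbccccbbbcbbbc  c
    2  bbbc$bcbccbccccbbbcbbbca  a
    3  bbbcabbbc$bcbccbccccbbbc  c
    4  bbbcbbbcabbbc$bcbccbcccc  c
    5  bbc$bcbccbccccbbbcbbbcab  b
    6  bbcabbbc$bcbccbccccbbbcb  b
    7  bbcbbbcabbbc$bcbccbccccb  b
    8  bc$bcbccbccccbbbcbbbcabb  b
    9  bcabbbc$bcbccbccccbbbcbb  b
   10  bcbbbcabbbc$bcbccbccccbb  b
   11  bcbccbccccbbbcbbbcabbbc$  $
   12  bccbccccbbbcbbbcabbbc$bc  c
   13  bccccbbbcbbbcabbbc$bcbcc  c
   14  c$bcbccbccccbbbcbbbcabbb  b
   15  cabbbc$bcbccbccccbbbcbbb  b
   16  cbbbcabbbc$bcbccbccccbbb  b
   17  cbbbcbbbcabbbc$bcbccbccc  c
   18  cbccbccccbbbcbbbcabbbc$b  b
   19  cbccccbbbcbbbcabbbc$bcbc  c
   20  ccbbbcbbbcabbbc$bcbccbcc  c
   21  ccbccccbbbcbbbcabbbc$bcb  b
   22  cccbbbcbbbcabbbc$bcbccbc  c
   23  ccccbbbcbbbcabbbc$bcbccb  b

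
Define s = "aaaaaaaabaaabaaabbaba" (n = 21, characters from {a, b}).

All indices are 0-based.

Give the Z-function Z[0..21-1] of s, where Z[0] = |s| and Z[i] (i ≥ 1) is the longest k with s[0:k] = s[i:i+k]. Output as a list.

Z[0]=21
i=1: i≥r, start 0; Z[1]=7 grow→box=[1,8)
i=2: min(r-i=6, Z[1]=7)=6; Z[2]=6
i=3: min(r-i=5, Z[2]=6)=5; Z[3]=5
i=4: min(r-i=4, Z[3]=5)=4; Z[4]=4
i=5: min(r-i=3, Z[4]=4)=3; Z[5]=3
i=6: min(r-i=2, Z[5]=3)=2; Z[6]=2
i=7: min(r-i=1, Z[6]=2)=1; Z[7]=1
i=8: i≥r, start 0; Z[8]=0
i=9: i≥r, start 0; Z[9]=3 grow→box=[9,12)
i=10: min(r-i=2, Z[1]=7)=2; Z[10]=2
i=11: min(r-i=1, Z[2]=6)=1; Z[11]=1
i=12: i≥r, start 0; Z[12]=0
i=13: i≥r, start 0; Z[13]=3 grow→box=[13,16)
i=14: min(r-i=2, Z[1]=7)=2; Z[14]=2
i=15: min(r-i=1, Z[2]=6)=1; Z[15]=1
i=16: i≥r, start 0; Z[16]=0
i=17: i≥r, start 0; Z[17]=0
i=18: i≥r, start 0; Z[18]=1 grow→box=[18,19)
i=19: i≥r, start 0; Z[19]=0
i=20: i≥r, start 0; Z[20]=1 grow→box=[20,21)

[21, 7, 6, 5, 4, 3, 2, 1, 0, 3, 2, 1, 0, 3, 2, 1, 0, 0, 1, 0, 1]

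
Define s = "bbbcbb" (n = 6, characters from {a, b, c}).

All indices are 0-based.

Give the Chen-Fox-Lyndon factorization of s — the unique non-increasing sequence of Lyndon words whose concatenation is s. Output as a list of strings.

emit factor 1: 'bbbc' (i=0, period=4)
emit factor 2: 'b' (i=4, period=1)
emit factor 3: 'b' (i=5, period=1)

["bbbc", "b", "b"]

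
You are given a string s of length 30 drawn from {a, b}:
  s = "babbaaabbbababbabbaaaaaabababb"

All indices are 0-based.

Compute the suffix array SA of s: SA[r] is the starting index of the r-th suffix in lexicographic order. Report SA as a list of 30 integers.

rank→(start, suffix):
  0 → (18, 'aaaaaabababb')
  1 → (19, 'aaaaabababb')
  2 → (20, 'aaaabababb')
  3 → (21, 'aaabababb')
  4 → (4, 'aaabbbababbabbaaaaaabababb')
  5 → (22, 'aabababb')
  6 → (5, 'aabbbababbabbaaaaaabababb')
  7 → (23, 'abababb')
  8 → (25, 'ababb')
  9 → (10, 'ababbabbaaaaaabababb')
  10 → (27, 'abb')
  11 → (15, 'abbaaaaaabababb')
  12 → (1, 'abbaaabbbababbabbaaaaaabababb')
  13 → (12, 'abbabbaaaaaabababb')
  14 → (6, 'abbbababbabbaaaaaabababb')
  15 → (29, 'b')
  16 → (17, 'baaaaaabababb')
  17 → (3, 'baaabbbababbabbaaaaaabababb')
  18 → (24, 'bababb')
  19 → (9, 'bababbabbaaaaaabababb')
  20 → (26, 'babb')
  21 → (14, 'babbaaaaaabababb')
  22 → (0, 'babbaaabbbababbabbaaaaaabababb')
  23 → (11, 'babbabbaaaaaabababb')
  24 → (28, 'bb')
  25 → (16, 'bbaaaaaabababb')
  26 → (2, 'bbaaabbbababbabbaaaaaabababb')
  27 → (8, 'bbababbabbaaaaaabababb')
  28 → (13, 'bbabbaaaaaabababb')
  29 → (7, 'bbbababbabbaaaaaabababb')

[18, 19, 20, 21, 4, 22, 5, 23, 25, 10, 27, 15, 1, 12, 6, 29, 17, 3, 24, 9, 26, 14, 0, 11, 28, 16, 2, 8, 13, 7]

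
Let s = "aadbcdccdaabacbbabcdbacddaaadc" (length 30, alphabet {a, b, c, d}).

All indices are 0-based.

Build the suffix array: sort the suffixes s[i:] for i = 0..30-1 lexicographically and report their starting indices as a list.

rank | idx | suffix
   0 |  25 | aaadc
   1 |   9 | aabacbbabcdbacddaaadc
   2 |   0 | aadbcdccdaabacbbabcdbacddaaadc
   3 |  26 | aadc
   4 |  10 | abacbbabcdbacddaaadc
   5 |  16 | abcdbacddaaadc
   6 |  12 | acbbabcdbacddaaadc
   7 |  21 | acddaaadc
   8 |   1 | adbcdccdaabacbbabcdbacddaaadc
   9 |  27 | adc
  10 |  15 | babcdbacddaaadc
  11 |  11 | bacbbabcdbacddaaadc
  12 |  20 | bacddaaadc
  13 |  14 | bbabcdbacddaaadc
  14 |  17 | bcdbacddaaadc
  15 |   3 | bcdccdaabacbbabcdbacddaaadc
  16 |  29 | c
  17 |  13 | cbbabcdbacddaaadc
  18 |   6 | ccdaabacbbabcdbacddaaadc
  19 |   7 | cdaabacbbabcdbacddaaadc
  20 |  18 | cdbacddaaadc
  21 |   4 | cdccdaabacbbabcdbacddaaadc
  22 |  22 | cddaaadc
  23 |  24 | daaadc
  24 |   8 | daabacbbabcdbacddaaadc
  25 |  19 | dbacddaaadc
  26 |   2 | dbcdccdaabacbbabcdbacddaaadc
  27 |  28 | dc
  28 |   5 | dccdaabacbbabcdbacddaaadc
  29 |  23 | ddaaadc

[25, 9, 0, 26, 10, 16, 12, 21, 1, 27, 15, 11, 20, 14, 17, 3, 29, 13, 6, 7, 18, 4, 22, 24, 8, 19, 2, 28, 5, 23]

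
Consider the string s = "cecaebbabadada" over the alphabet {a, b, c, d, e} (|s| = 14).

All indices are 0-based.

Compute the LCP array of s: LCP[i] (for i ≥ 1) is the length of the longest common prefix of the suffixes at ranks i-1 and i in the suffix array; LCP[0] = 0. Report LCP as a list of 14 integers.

[0, 1, 1, 3, 1, 0, 2, 1, 0, 1, 0, 2, 0, 1]

rank→(start, suffix):
  0 → (13, 'a')
  1 → (7, 'abadada')
  2 → (11, 'ada')
  3 → (9, 'adada')
  4 → (3, 'aebbabadada')
  5 → (6, 'babadada')
  6 → (8, 'badada')
  7 → (5, 'bbabadada')
  8 → (2, 'caebbabadada')
  9 → (0, 'cecaebbabadada')
  10 → (12, 'da')
  11 → (10, 'dada')
  12 → (4, 'ebbabadada')
  13 → (1, 'ecaebbabadada')

SA = [13, 7, 11, 9, 3, 6, 8, 5, 2, 0, 12, 10, 4, 1]
i: (SA[i-1],SA[i]) lcp shared
  1: (13,7) 1 'a'
  2: (7,11) 1 'a'
  3: (11,9) 3 'ada'
  4: (9,3) 1 'a'
  5: (3,6) 0 ''
  6: (6,8) 2 'ba'
  7: (8,5) 1 'b'
  8: (5,2) 0 ''
  9: (2,0) 1 'c'
  10: (0,12) 0 ''
  11: (12,10) 2 'da'
  12: (10,4) 0 ''
  13: (4,1) 1 'e'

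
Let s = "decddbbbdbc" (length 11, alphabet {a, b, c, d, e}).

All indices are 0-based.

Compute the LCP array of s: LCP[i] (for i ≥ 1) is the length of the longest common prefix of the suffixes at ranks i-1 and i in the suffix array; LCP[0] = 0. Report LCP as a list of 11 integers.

[0, 2, 1, 1, 0, 1, 0, 2, 1, 1, 0]

sorted suffixes:
  #0 SA[0]=5  'bbbdbc'
  #1 SA[1]=6  'bbdbc'
  #2 SA[2]=9  'bc'
  #3 SA[3]=7  'bdbc'
  #4 SA[4]=10  'c'
  #5 SA[5]=2  'cddbbbdbc'
  #6 SA[6]=4  'dbbbdbc'
  #7 SA[7]=8  'dbc'
  #8 SA[8]=3  'ddbbbdbc'
  #9 SA[9]=0  'decddbbbdbc'
  #10 SA[10]=1  'ecddbbbdbc'

SA = [5, 6, 9, 7, 10, 2, 4, 8, 3, 0, 1]
i: (SA[i-1],SA[i]) lcp shared
  1: (5,6) 2 'bb'
  2: (6,9) 1 'b'
  3: (9,7) 1 'b'
  4: (7,10) 0 ''
  5: (10,2) 1 'c'
  6: (2,4) 0 ''
  7: (4,8) 2 'db'
  8: (8,3) 1 'd'
  9: (3,0) 1 'd'
  10: (0,1) 0 ''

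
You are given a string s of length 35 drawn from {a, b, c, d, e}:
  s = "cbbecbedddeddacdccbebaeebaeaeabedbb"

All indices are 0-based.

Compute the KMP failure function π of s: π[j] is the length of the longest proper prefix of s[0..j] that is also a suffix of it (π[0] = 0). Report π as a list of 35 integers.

[0, 0, 0, 0, 1, 2, 0, 0, 0, 0, 0, 0, 0, 0, 1, 0, 1, 1, 2, 0, 0, 0, 0, 0, 0, 0, 0, 0, 0, 0, 0, 0, 0, 0, 0]

π[0] = 0
j=1 s[j]='b': π[1]=0 (border '')
j=2 s[j]='b': π[2]=0 (border '')
j=3 s[j]='e': π[3]=0 (border '')
j=4 s[j]='c': π[4]=1 (border 'c')
j=5 s[j]='b': π[5]=2 (border 'cb')
j=6 s[j]='e': k: 2→0; π[6]=0 (border '')
j=7 s[j]='d': π[7]=0 (border '')
j=8 s[j]='d': π[8]=0 (border '')
j=9 s[j]='d': π[9]=0 (border '')
j=10 s[j]='e': π[10]=0 (border '')
j=11 s[j]='d': π[11]=0 (border '')
j=12 s[j]='d': π[12]=0 (border '')
j=13 s[j]='a': π[13]=0 (border '')
j=14 s[j]='c': π[14]=1 (border 'c')
j=15 s[j]='d': k: 1→0; π[15]=0 (border '')
j=16 s[j]='c': π[16]=1 (border 'c')
j=17 s[j]='c': k: 1→0; π[17]=1 (border 'c')
j=18 s[j]='b': π[18]=2 (border 'cb')
j=19 s[j]='e': k: 2→0; π[19]=0 (border '')
j=20 s[j]='b': π[20]=0 (border '')
j=21 s[j]='a': π[21]=0 (border '')
j=22 s[j]='e': π[22]=0 (border '')
j=23 s[j]='e': π[23]=0 (border '')
j=24 s[j]='b': π[24]=0 (border '')
j=25 s[j]='a': π[25]=0 (border '')
j=26 s[j]='e': π[26]=0 (border '')
j=27 s[j]='a': π[27]=0 (border '')
j=28 s[j]='e': π[28]=0 (border '')
j=29 s[j]='a': π[29]=0 (border '')
j=30 s[j]='b': π[30]=0 (border '')
j=31 s[j]='e': π[31]=0 (border '')
j=32 s[j]='d': π[32]=0 (border '')
j=33 s[j]='b': π[33]=0 (border '')
j=34 s[j]='b': π[34]=0 (border '')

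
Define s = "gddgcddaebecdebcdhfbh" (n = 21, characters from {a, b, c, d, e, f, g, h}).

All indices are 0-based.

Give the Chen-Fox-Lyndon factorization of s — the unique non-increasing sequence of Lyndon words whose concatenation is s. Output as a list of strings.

["g", "ddg", "cdd", "aebecdebcdhfbh"]

emit factor 1: 'g' (i=0, period=1)
emit factor 2: 'ddg' (i=1, period=3)
emit factor 3: 'cdd' (i=4, period=3)
emit factor 4: 'aebecdebcdhfbh' (i=7, period=14)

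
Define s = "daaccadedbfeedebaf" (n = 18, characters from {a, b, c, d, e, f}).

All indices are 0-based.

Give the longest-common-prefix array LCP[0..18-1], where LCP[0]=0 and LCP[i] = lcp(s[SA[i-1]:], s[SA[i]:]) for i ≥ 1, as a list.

sorted suffixes:
  #0 SA[0]=1  'aaccadedbfeedebaf'
  #1 SA[1]=2  'accadedbfeedebaf'
  #2 SA[2]=5  'adedbfeedebaf'
  #3 SA[3]=16  'af'
  #4 SA[4]=15  'baf'
  #5 SA[5]=9  'bfeedebaf'
  #6 SA[6]=4  'cadedbfeedebaf'
  #7 SA[7]=3  'ccadedbfeedebaf'
  #8 SA[8]=0  'daaccadedbfeedebaf'
  #9 SA[9]=8  'dbfeedebaf'
  #10 SA[10]=13  'debaf'
  #11 SA[11]=6  'dedbfeedebaf'
  #12 SA[12]=14  'ebaf'
  #13 SA[13]=7  'edbfeedebaf'
  #14 SA[14]=12  'edebaf'
  #15 SA[15]=11  'eedebaf'
  #16 SA[16]=17  'f'
  #17 SA[17]=10  'feedebaf'

SA = [1, 2, 5, 16, 15, 9, 4, 3, 0, 8, 13, 6, 14, 7, 12, 11, 17, 10]
[i] adj suffixes → lcp
  [1] 1/2 → 1 ('a')
  [2] 2/5 → 1 ('a')
  [3] 5/16 → 1 ('a')
  [4] 16/15 → 0 ('')
  [5] 15/9 → 1 ('b')
  [6] 9/4 → 0 ('')
  [7] 4/3 → 1 ('c')
  [8] 3/0 → 0 ('')
  [9] 0/8 → 1 ('d')
  [10] 8/13 → 1 ('d')
  [11] 13/6 → 2 ('de')
  [12] 6/14 → 0 ('')
  [13] 14/7 → 1 ('e')
  [14] 7/12 → 2 ('ed')
  [15] 12/11 → 1 ('e')
  [16] 11/17 → 0 ('')
  [17] 17/10 → 1 ('f')

[0, 1, 1, 1, 0, 1, 0, 1, 0, 1, 1, 2, 0, 1, 2, 1, 0, 1]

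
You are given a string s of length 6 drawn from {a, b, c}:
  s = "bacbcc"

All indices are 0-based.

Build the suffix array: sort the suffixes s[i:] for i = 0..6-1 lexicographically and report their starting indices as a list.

[1, 0, 3, 5, 2, 4]

rank→(start, suffix):
  0 → (1, 'acbcc')
  1 → (0, 'bacbcc')
  2 → (3, 'bcc')
  3 → (5, 'c')
  4 → (2, 'cbcc')
  5 → (4, 'cc')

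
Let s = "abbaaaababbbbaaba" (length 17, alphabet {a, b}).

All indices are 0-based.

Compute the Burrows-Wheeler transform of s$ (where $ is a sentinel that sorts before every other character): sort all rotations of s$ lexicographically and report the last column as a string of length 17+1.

abbabaaa$babbaabba

rank  rotation            last
    0  $abbaaaababbbbaaba  a
    1  a$abbaaaababbbbaab  b
    2  aaaababbbbaaba$abb  b
    3  aaababbbbaaba$abba  a
    4  aaba$abbaaaababbbb  b
    5  aababbbbaaba$abbaa  a
    6  aba$abbaaaababbbba  a
    7  ababbbbaaba$abbaaa  a
    8  abbaaaababbbbaaba$  $
    9  abbbbaaba$abbaaaab  b
   10  ba$abbaaaababbbbaa  a
   11  baaaababbbbaaba$ab  b
   12  baaba$abbaaaababbb  b
   13  babbbbaaba$abbaaaa  a
   14  bbaaaababbbbaaba$a  a
   15  bbaaba$abbaaaababb  b
   16  bbbaaba$abbaaaabab  b
   17  bbbbaaba$abbaaaaba  a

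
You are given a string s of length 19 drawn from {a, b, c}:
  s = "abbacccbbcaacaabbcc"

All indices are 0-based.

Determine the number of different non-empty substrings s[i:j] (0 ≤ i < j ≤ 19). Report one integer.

sorted suffixes:
  #0 SA[0]=13  'aabbcc'
  #1 SA[1]=10  'aacaabbcc'
  #2 SA[2]=0  'abbacccbbcaacaabbcc'
  #3 SA[3]=14  'abbcc'
  #4 SA[4]=11  'acaabbcc'
  #5 SA[5]=3  'acccbbcaacaabbcc'
  #6 SA[6]=2  'bacccbbcaacaabbcc'
  #7 SA[7]=1  'bbacccbbcaacaabbcc'
  #8 SA[8]=7  'bbcaacaabbcc'
  #9 SA[9]=15  'bbcc'
  #10 SA[10]=8  'bcaacaabbcc'
  #11 SA[11]=16  'bcc'
  #12 SA[12]=18  'c'
  #13 SA[13]=12  'caabbcc'
  #14 SA[14]=9  'caacaabbcc'
  #15 SA[15]=6  'cbbcaacaabbcc'
  #16 SA[16]=17  'cc'
  #17 SA[17]=5  'ccbbcaacaabbcc'
  #18 SA[18]=4  'cccbbcaacaabbcc'

SA = [13, 10, 0, 14, 11, 3, 2, 1, 7, 15, 8, 16, 18, 12, 9, 6, 17, 5, 4]
i: (SA[i-1],SA[i]) lcp shared
  1: (13,10) 2 'aa'
  2: (10,0) 1 'a'
  3: (0,14) 3 'abb'
  4: (14,11) 1 'a'
  5: (11,3) 2 'ac'
  6: (3,2) 0 ''
  7: (2,1) 1 'b'
  8: (1,7) 2 'bb'
  9: (7,15) 3 'bbc'
  10: (15,8) 1 'b'
  11: (8,16) 2 'bc'
  12: (16,18) 0 ''
  13: (18,12) 1 'c'
  14: (12,9) 3 'caa'
  15: (9,6) 1 'c'
  16: (6,17) 1 'c'
  17: (17,5) 2 'cc'
  18: (5,4) 2 'cc'

n(n+1)/2 = 19·20/2 = 190
Σ LCP = 0 + 2 + 1 + 3 + 1 + 2 + 0 + 1 + 2 + 3 + 1 + 2 + 0 + 1 + 3 + 1 + 1 + 2 + 2 = 28
distinct = 190 − 28 = 162

162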